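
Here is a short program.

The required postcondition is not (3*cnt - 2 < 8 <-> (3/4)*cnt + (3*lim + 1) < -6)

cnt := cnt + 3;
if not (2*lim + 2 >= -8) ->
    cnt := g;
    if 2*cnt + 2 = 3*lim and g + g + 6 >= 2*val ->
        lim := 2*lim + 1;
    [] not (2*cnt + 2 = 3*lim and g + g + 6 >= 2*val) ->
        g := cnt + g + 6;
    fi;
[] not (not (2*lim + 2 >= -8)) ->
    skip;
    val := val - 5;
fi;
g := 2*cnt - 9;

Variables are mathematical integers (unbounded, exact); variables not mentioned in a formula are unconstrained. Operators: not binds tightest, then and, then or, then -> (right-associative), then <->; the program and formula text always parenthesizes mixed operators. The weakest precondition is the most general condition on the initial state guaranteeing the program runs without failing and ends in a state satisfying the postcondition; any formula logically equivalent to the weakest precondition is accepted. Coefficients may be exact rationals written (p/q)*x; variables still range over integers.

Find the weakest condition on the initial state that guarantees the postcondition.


Working backward. After the program, the postcondition not (3*cnt - 2 < 8 <-> (3/4)*cnt + (3*lim + 1) < -6) must hold; in canonical form it is not (3*cnt < 10 <-> (3/4)*cnt + 3*lim < -7).
Before g := 2*cnt - 9: not (3*cnt < 10 <-> (3/4)*cnt + 3*lim < -7)
Then branch requires ((2*g = 3*lim - 2 and 2*g >= 2*val - 6) -> (not (3*g < 10 <-> (3/4)*g + 6*lim < -10))) and ((not (2*g = 3*lim - 2 and 2*g >= 2*val - 6)) -> (not (3*g < 10 <-> (3/4)*g + 3*lim < -7))); else branch requires not (3*cnt < 10 <-> (3/4)*cnt + 3*lim < -7).
Before the if: ((not (2*lim >= -10)) -> (((2*g = 3*lim - 2 and 2*g >= 2*val - 6) -> (not (3*g < 10 <-> (3/4)*g + 6*lim < -10))) and ((not (2*g = 3*lim - 2 and 2*g >= 2*val - 6)) -> (not (3*g < 10 <-> (3/4)*g + 3*lim < -7))))) and (2*lim >= -10 -> (not (3*cnt < 10 <-> (3/4)*cnt + 3*lim < -7)))
Before cnt := cnt + 3: ((not (2*lim >= -10)) -> (((2*g = 3*lim - 2 and 2*g >= 2*val - 6) -> (not (3*g < 10 <-> (3/4)*g + 6*lim < -10))) and ((not (2*g = 3*lim - 2 and 2*g >= 2*val - 6)) -> (not (3*g < 10 <-> (3/4)*g + 3*lim < -7))))) and (2*lim >= -10 -> (not (3*cnt < 1 <-> (3/4)*cnt + 3*lim < -37/4)))
Answer: WP = ((not (2*lim >= -10)) -> (((2*g = 3*lim - 2 and 2*g >= 2*val - 6) -> (not (3*g < 10 <-> (3/4)*g + 6*lim < -10))) and ((not (2*g = 3*lim - 2 and 2*g >= 2*val - 6)) -> (not (3*g < 10 <-> (3/4)*g + 3*lim < -7))))) and (2*lim >= -10 -> (not (3*cnt < 1 <-> (3/4)*cnt + 3*lim < -37/4)))


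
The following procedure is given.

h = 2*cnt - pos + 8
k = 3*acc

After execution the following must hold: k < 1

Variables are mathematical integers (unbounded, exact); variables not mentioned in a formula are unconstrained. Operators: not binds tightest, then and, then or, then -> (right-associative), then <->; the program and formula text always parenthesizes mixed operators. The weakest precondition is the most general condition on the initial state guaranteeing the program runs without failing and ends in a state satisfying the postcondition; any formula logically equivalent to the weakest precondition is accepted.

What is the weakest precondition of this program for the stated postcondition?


Working backward. After the program, k < 1 must hold.
Before k := 3*acc: 3*acc < 1
Before h := 2*cnt - pos + 8: 3*acc < 1
Answer: WP = 3*acc < 1


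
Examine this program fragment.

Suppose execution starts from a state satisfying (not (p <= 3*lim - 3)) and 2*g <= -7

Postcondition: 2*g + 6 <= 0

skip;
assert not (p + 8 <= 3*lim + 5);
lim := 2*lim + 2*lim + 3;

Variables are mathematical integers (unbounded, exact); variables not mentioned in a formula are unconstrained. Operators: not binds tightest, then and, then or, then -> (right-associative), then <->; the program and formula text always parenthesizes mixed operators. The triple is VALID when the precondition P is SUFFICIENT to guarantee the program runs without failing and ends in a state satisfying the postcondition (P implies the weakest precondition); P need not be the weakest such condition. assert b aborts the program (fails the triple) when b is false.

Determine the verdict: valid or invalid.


Working backward. After the program, the postcondition 2*g + 6 <= 0 must hold; in canonical form it is 2*g <= -6.
Before lim := 2*lim + 2*lim + 3: 2*g <= -6
Before assert not (p + 8 <= 3*lim + 5): (not (p <= 3*lim - 3)) and 2*g <= -6
Before skip: (not (p <= 3*lim - 3)) and 2*g <= -6
The weakest precondition is (not (p <= 3*lim - 3)) and 2*g <= -6.
Check whether (not (p <= 3*lim - 3)) and 2*g <= -7 implies it.
Every state satisfying the precondition satisfies the weakest precondition: the implication holds.
Answer: valid


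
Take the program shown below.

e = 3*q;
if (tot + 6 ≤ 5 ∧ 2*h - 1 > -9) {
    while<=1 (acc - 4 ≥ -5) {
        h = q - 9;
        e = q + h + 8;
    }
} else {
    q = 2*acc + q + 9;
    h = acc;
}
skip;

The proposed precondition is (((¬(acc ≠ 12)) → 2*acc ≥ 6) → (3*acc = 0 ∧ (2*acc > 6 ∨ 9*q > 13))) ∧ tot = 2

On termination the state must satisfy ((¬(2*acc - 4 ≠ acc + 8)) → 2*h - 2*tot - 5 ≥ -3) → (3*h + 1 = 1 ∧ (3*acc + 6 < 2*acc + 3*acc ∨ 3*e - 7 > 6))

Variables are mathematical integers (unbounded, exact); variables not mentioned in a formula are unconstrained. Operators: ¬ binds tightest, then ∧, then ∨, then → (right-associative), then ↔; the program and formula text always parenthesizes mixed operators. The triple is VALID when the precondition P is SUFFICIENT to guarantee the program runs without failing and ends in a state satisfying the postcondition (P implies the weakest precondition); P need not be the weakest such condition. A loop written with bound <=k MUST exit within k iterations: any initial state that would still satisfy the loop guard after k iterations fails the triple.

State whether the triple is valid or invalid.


Working backward. After the program, the postcondition ((¬(2*acc - 4 ≠ acc + 8)) → 2*h - 2*tot - 5 ≥ -3) → (3*h + 1 = 1 ∧ (3*acc + 6 < 2*acc + 3*acc ∨ 3*e - 7 > 6)) must hold; in canonical form it is ((¬(acc ≠ 12)) → 2*h ≥ 2*tot + 2) → (3*h = 0 ∧ (2*acc > 6 ∨ 3*e > 13)).
Before skip: ((¬(acc ≠ 12)) → 2*h ≥ 2*tot + 2) → (3*h = 0 ∧ (2*acc > 6 ∨ 3*e > 13))
Then branch requires (acc ≥ -1 → ((¬(acc ≥ -1)) ∧ (((¬(acc ≠ 12)) → 2*q ≥ 2*tot + 20) → (3*q = 27 ∧ (2*acc > 6 ∨ 6*q > 16))))) ∧ ((¬(acc ≥ -1)) → (((¬(acc ≠ 12)) → 2*h ≥ 2*tot + 2) → (3*h = 0 ∧ (2*acc > 6 ∨ 3*e > 13)))); else branch requires ((¬(acc ≠ 12)) → 2*acc ≥ 2*tot + 2) → (3*acc = 0 ∧ (2*acc > 6 ∨ 3*e > 13)).
Before the if: ((tot ≤ -1 ∧ 2*h > -8) → ((acc ≥ -1 → ((¬(acc ≥ -1)) ∧ (((¬(acc ≠ 12)) → 2*q ≥ 2*tot + 20) → (3*q = 27 ∧ (2*acc > 6 ∨ 6*q > 16))))) ∧ ((¬(acc ≥ -1)) → (((¬(acc ≠ 12)) → 2*h ≥ 2*tot + 2) → (3*h = 0 ∧ (2*acc > 6 ∨ 3*e > 13)))))) ∧ ((¬(tot ≤ -1 ∧ 2*h > -8)) → (((¬(acc ≠ 12)) → 2*acc ≥ 2*tot + 2) → (3*acc = 0 ∧ (2*acc > 6 ∨ 3*e > 13))))
Before e := 3*q: ((tot ≤ -1 ∧ 2*h > -8) → ((acc ≥ -1 → ((¬(acc ≥ -1)) ∧ (((¬(acc ≠ 12)) → 2*q ≥ 2*tot + 20) → (3*q = 27 ∧ (2*acc > 6 ∨ 6*q > 16))))) ∧ ((¬(acc ≥ -1)) → (((¬(acc ≠ 12)) → 2*h ≥ 2*tot + 2) → (3*h = 0 ∧ (2*acc > 6 ∨ 9*q > 13)))))) ∧ ((¬(tot ≤ -1 ∧ 2*h > -8)) → (((¬(acc ≠ 12)) → 2*acc ≥ 2*tot + 2) → (3*acc = 0 ∧ (2*acc > 6 ∨ 9*q > 13))))
The weakest precondition is ((tot ≤ -1 ∧ 2*h > -8) → ((acc ≥ -1 → ((¬(acc ≥ -1)) ∧ (((¬(acc ≠ 12)) → 2*q ≥ 2*tot + 20) → (3*q = 27 ∧ (2*acc > 6 ∨ 6*q > 16))))) ∧ ((¬(acc ≥ -1)) → (((¬(acc ≠ 12)) → 2*h ≥ 2*tot + 2) → (3*h = 0 ∧ (2*acc > 6 ∨ 9*q > 13)))))) ∧ ((¬(tot ≤ -1 ∧ 2*h > -8)) → (((¬(acc ≠ 12)) → 2*acc ≥ 2*tot + 2) → (3*acc = 0 ∧ (2*acc > 6 ∨ 9*q > 13)))).
Check whether (((¬(acc ≠ 12)) → 2*acc ≥ 6) → (3*acc = 0 ∧ (2*acc > 6 ∨ 9*q > 13))) ∧ tot = 2 implies it.
Every state satisfying the precondition satisfies the weakest precondition: the implication holds.
Answer: valid


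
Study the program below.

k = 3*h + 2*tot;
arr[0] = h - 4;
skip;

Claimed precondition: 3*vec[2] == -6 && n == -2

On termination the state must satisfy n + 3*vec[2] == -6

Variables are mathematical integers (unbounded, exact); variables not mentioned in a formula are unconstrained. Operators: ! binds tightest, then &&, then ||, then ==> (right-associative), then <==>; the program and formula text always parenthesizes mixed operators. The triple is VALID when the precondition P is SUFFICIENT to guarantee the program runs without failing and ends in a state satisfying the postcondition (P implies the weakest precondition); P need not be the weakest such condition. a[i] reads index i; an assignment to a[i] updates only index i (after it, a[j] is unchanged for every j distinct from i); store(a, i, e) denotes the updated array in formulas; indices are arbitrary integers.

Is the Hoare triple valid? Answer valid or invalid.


Working backward. After the program, the postcondition n + 3*vec[2] == -6 must hold; in canonical form it is 3*vec[2] + n == -6.
Before skip: 3*vec[2] + n == -6
Before arr[0] := h - 4: 3*vec[2] + n == -6
Before k := 3*h + 2*tot: 3*vec[2] + n == -6
The weakest precondition is 3*vec[2] + n == -6.
Check whether 3*vec[2] == -6 && n == -2 implies it.
Countermodel: at the initial state n = -2, vec = {[2] = -2, elsewhere -2}, the precondition holds but the weakest precondition fails.
Answer: invalid


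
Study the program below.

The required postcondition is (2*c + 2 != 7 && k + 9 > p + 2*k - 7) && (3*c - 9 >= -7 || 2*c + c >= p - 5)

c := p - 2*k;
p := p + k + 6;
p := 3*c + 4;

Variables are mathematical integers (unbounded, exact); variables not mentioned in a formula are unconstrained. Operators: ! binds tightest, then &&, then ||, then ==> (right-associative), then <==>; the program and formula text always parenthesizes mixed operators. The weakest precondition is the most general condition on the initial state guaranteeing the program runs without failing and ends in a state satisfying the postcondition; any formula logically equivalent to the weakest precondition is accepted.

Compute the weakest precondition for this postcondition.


Working backward. After the program, the postcondition (2*c + 2 != 7 && k + 9 > p + 2*k - 7) && (3*c - 9 >= -7 || 2*c + c >= p - 5) must hold; in canonical form it is 2*c != 5 && k + p < 16 && (3*c >= 2 || 3*c >= p - 5).
Before p := 3*c + 4: 2*c != 5 && 3*c + k < 12
Before p := p + k + 6: 2*c != 5 && 3*c + k < 12
Before c := p - 2*k: 2*p != 4*k + 5 && 3*p < 5*k + 12
Answer: WP = 2*p != 4*k + 5 && 3*p < 5*k + 12


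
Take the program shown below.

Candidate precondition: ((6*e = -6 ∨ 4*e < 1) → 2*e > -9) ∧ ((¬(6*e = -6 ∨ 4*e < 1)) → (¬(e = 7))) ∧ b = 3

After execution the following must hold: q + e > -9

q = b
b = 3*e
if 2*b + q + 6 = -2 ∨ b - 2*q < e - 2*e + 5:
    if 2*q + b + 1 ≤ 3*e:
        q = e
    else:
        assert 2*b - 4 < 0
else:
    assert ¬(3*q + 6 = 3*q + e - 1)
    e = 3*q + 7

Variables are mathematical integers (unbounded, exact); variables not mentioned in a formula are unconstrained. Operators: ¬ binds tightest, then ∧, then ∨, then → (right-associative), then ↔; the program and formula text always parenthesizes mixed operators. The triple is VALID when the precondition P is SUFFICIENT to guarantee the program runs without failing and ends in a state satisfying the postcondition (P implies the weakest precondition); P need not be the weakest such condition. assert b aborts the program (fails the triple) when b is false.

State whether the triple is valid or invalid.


Working backward. After the program, the postcondition q + e > -9 must hold; in canonical form it is e + q > -9.
Then branch requires (b + 2*q ≤ 3*e - 1 → 2*e > -9) ∧ ((¬(b + 2*q ≤ 3*e - 1)) → (2*b < 4 ∧ e + q > -9)); else branch requires (¬(e = 7)) ∧ 4*q > -16.
Before the if: ((2*b + q = -8 ∨ b + e < 2*q + 5) → ((b + 2*q ≤ 3*e - 1 → 2*e > -9) ∧ ((¬(b + 2*q ≤ 3*e - 1)) → (2*b < 4 ∧ e + q > -9)))) ∧ ((¬(2*b + q = -8 ∨ b + e < 2*q + 5)) → ((¬(e = 7)) ∧ 4*q > -16))
Before b := 3*e: ((6*e + q = -8 ∨ 4*e < 2*q + 5) → ((2*q ≤ -1 → 2*e > -9) ∧ ((¬(2*q ≤ -1)) → (6*e < 4 ∧ e + q > -9)))) ∧ ((¬(6*e + q = -8 ∨ 4*e < 2*q + 5)) → ((¬(e = 7)) ∧ 4*q > -16))
Before q := b: ((b + 6*e = -8 ∨ 4*e < 2*b + 5) → ((2*b ≤ -1 → 2*e > -9) ∧ ((¬(2*b ≤ -1)) → (6*e < 4 ∧ b + e > -9)))) ∧ ((¬(b + 6*e = -8 ∨ 4*e < 2*b + 5)) → ((¬(e = 7)) ∧ 4*b > -16))
The weakest precondition is ((b + 6*e = -8 ∨ 4*e < 2*b + 5) → ((2*b ≤ -1 → 2*e > -9) ∧ ((¬(2*b ≤ -1)) → (6*e < 4 ∧ b + e > -9)))) ∧ ((¬(b + 6*e = -8 ∨ 4*e < 2*b + 5)) → ((¬(e = 7)) ∧ 4*b > -16)).
Check whether ((6*e = -6 ∨ 4*e < 1) → 2*e > -9) ∧ ((¬(6*e = -6 ∨ 4*e < 1)) → (¬(e = 7))) ∧ b = 3 implies it.
Countermodel: at the initial state b = 3, e = 1, the precondition holds but the weakest precondition fails.
Answer: invalid


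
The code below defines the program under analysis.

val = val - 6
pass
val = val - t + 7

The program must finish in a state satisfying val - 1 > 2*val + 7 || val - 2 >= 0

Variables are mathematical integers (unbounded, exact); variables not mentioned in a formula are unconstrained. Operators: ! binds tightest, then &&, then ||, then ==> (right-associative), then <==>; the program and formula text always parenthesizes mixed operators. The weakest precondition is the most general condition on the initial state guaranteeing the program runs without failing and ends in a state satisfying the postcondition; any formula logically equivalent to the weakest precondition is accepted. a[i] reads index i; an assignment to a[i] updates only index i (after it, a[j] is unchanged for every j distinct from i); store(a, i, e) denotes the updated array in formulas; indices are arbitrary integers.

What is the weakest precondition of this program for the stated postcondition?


Working backward. After the program, the postcondition val - 1 > 2*val + 7 || val - 2 >= 0 must hold; in canonical form it is val < -8 || val >= 2.
Before val := val - t + 7: val < t - 15 || val >= t - 5
Before skip: val < t - 15 || val >= t - 5
Before val := val - 6: val < t - 9 || val >= t + 1
Answer: WP = val < t - 9 || val >= t + 1


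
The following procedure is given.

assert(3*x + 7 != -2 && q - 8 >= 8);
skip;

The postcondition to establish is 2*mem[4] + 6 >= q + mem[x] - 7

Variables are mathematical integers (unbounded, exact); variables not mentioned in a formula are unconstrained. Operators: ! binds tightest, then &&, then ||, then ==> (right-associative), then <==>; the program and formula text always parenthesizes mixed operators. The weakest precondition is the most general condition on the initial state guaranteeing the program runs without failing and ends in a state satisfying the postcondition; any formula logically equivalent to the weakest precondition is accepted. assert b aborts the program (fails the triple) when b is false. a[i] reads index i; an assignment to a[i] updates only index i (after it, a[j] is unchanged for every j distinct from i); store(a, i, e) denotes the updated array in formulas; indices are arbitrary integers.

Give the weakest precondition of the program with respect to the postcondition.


Working backward. After the program, the postcondition 2*mem[4] + 6 >= q + mem[x] - 7 must hold; in canonical form it is 2*mem[4] >= mem[x] + q - 13.
Before skip: 2*mem[4] >= mem[x] + q - 13
Before assert 3*x + 7 != -2 && q - 8 >= 8: 3*x != -9 && q >= 16 && 2*mem[4] >= mem[x] + q - 13
Answer: WP = 3*x != -9 && q >= 16 && 2*mem[4] >= mem[x] + q - 13


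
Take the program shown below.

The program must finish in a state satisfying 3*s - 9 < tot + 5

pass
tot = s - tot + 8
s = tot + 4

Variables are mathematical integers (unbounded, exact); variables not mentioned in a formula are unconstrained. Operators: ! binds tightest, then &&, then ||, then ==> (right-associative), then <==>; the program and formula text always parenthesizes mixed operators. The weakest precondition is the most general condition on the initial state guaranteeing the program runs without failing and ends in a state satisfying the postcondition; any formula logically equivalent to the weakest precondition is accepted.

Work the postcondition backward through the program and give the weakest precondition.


Working backward. After the program, the postcondition 3*s - 9 < tot + 5 must hold; in canonical form it is 3*s < tot + 14.
Before s := tot + 4: 2*tot < 2
Before tot := s - tot + 8: 2*s < 2*tot - 14
Before skip: 2*s < 2*tot - 14
Answer: WP = 2*s < 2*tot - 14


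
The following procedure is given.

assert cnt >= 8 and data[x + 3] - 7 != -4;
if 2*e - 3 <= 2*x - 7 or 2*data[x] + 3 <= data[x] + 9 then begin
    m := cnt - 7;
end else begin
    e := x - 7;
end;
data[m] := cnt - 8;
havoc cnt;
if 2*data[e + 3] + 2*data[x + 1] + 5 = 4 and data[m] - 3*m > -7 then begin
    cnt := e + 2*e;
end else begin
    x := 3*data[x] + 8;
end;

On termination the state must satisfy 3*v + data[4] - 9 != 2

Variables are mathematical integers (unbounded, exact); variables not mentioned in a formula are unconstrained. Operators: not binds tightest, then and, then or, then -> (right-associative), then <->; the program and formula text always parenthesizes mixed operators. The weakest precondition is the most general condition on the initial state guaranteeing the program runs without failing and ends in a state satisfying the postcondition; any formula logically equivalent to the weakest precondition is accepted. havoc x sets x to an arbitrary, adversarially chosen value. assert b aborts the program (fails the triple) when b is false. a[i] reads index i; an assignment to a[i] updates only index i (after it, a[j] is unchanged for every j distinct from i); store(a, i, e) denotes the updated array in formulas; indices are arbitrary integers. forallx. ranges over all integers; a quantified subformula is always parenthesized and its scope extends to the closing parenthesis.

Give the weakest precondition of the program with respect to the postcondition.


Working backward. After the program, the postcondition 3*v + data[4] - 9 != 2 must hold; in canonical form it is data[4] + 3*v != 11.
Then branch requires data[4] + 3*v != 11; else branch requires data[4] + 3*v != 11.
Before the if: ((2*data[e + 3] + 2*data[x + 1] = -1 and data[m] > 3*m - 7) -> data[4] + 3*v != 11) and ((not (2*data[e + 3] + 2*data[x + 1] = -1 and data[m] > 3*m - 7)) -> data[4] + 3*v != 11)
Before havoc cnt: ((2*data[e + 3] + 2*data[x + 1] = -1 and data[m] > 3*m - 7) -> data[4] + 3*v != 11) and ((not (2*data[e + 3] + 2*data[x + 1] = -1 and data[m] > 3*m - 7)) -> data[4] + 3*v != 11)
Before data[m] := cnt - 8: ((2*store(data, m, cnt - 8)[e + 3] + 2*store(data, m, cnt - 8)[x + 1] = -1 and store(data, m, cnt - 8)[m] > 3*m - 7) -> store(data, m, cnt - 8)[4] + 3*v != 11) and ((not (2*store(data, m, cnt - 8)[e + 3] + 2*store(data, m, cnt - 8)[x + 1] = -1 and store(data, m, cnt - 8)[m] > 3*m - 7)) -> store(data, m, cnt - 8)[4] + 3*v != 11)
Then branch requires ((2*store(data, cnt - 7, cnt - 8)[e + 3] + 2*store(data, cnt - 7, cnt - 8)[x + 1] = -1 and store(data, cnt - 7, cnt - 8)[cnt - 7] > 3*cnt - 28) -> store(data, cnt - 7, cnt - 8)[4] + 3*v != 11) and ((not (2*store(data, cnt - 7, cnt - 8)[e + 3] + 2*store(data, cnt - 7, cnt - 8)[x + 1] = -1 and store(data, cnt - 7, cnt - 8)[cnt - 7] > 3*cnt - 28)) -> store(data, cnt - 7, cnt - 8)[4] + 3*v != 11); else branch requires ((2*store(data, m, cnt - 8)[x + 1] + 2*store(data, m, cnt - 8)[x - 4] = -1 and store(data, m, cnt - 8)[m] > 3*m - 7) -> store(data, m, cnt - 8)[4] + 3*v != 11) and ((not (2*store(data, m, cnt - 8)[x + 1] + 2*store(data, m, cnt - 8)[x - 4] = -1 and store(data, m, cnt - 8)[m] > 3*m - 7)) -> store(data, m, cnt - 8)[4] + 3*v != 11).
Before the if: ((2*e <= 2*x - 4 or data[x] <= 6) -> (((2*store(data, cnt - 7, cnt - 8)[e + 3] + 2*store(data, cnt - 7, cnt - 8)[x + 1] = -1 and store(data, cnt - 7, cnt - 8)[cnt - 7] > 3*cnt - 28) -> store(data, cnt - 7, cnt - 8)[4] + 3*v != 11) and ((not (2*store(data, cnt - 7, cnt - 8)[e + 3] + 2*store(data, cnt - 7, cnt - 8)[x + 1] = -1 and store(data, cnt - 7, cnt - 8)[cnt - 7] > 3*cnt - 28)) -> store(data, cnt - 7, cnt - 8)[4] + 3*v != 11))) and ((not (2*e <= 2*x - 4 or data[x] <= 6)) -> (((2*store(data, m, cnt - 8)[x + 1] + 2*store(data, m, cnt - 8)[x - 4] = -1 and store(data, m, cnt - 8)[m] > 3*m - 7) -> store(data, m, cnt - 8)[4] + 3*v != 11) and ((not (2*store(data, m, cnt - 8)[x + 1] + 2*store(data, m, cnt - 8)[x - 4] = -1 and store(data, m, cnt - 8)[m] > 3*m - 7)) -> store(data, m, cnt - 8)[4] + 3*v != 11)))
Before assert cnt >= 8 and data[x + 3] - 7 != -4: cnt >= 8 and data[x + 3] != 3 and ((2*e <= 2*x - 4 or data[x] <= 6) -> (((2*store(data, cnt - 7, cnt - 8)[e + 3] + 2*store(data, cnt - 7, cnt - 8)[x + 1] = -1 and store(data, cnt - 7, cnt - 8)[cnt - 7] > 3*cnt - 28) -> store(data, cnt - 7, cnt - 8)[4] + 3*v != 11) and ((not (2*store(data, cnt - 7, cnt - 8)[e + 3] + 2*store(data, cnt - 7, cnt - 8)[x + 1] = -1 and store(data, cnt - 7, cnt - 8)[cnt - 7] > 3*cnt - 28)) -> store(data, cnt - 7, cnt - 8)[4] + 3*v != 11))) and ((not (2*e <= 2*x - 4 or data[x] <= 6)) -> (((2*store(data, m, cnt - 8)[x + 1] + 2*store(data, m, cnt - 8)[x - 4] = -1 and store(data, m, cnt - 8)[m] > 3*m - 7) -> store(data, m, cnt - 8)[4] + 3*v != 11) and ((not (2*store(data, m, cnt - 8)[x + 1] + 2*store(data, m, cnt - 8)[x - 4] = -1 and store(data, m, cnt - 8)[m] > 3*m - 7)) -> store(data, m, cnt - 8)[4] + 3*v != 11)))
Answer: WP = cnt >= 8 and data[x + 3] != 3 and ((2*e <= 2*x - 4 or data[x] <= 6) -> (((2*store(data, cnt - 7, cnt - 8)[e + 3] + 2*store(data, cnt - 7, cnt - 8)[x + 1] = -1 and store(data, cnt - 7, cnt - 8)[cnt - 7] > 3*cnt - 28) -> store(data, cnt - 7, cnt - 8)[4] + 3*v != 11) and ((not (2*store(data, cnt - 7, cnt - 8)[e + 3] + 2*store(data, cnt - 7, cnt - 8)[x + 1] = -1 and store(data, cnt - 7, cnt - 8)[cnt - 7] > 3*cnt - 28)) -> store(data, cnt - 7, cnt - 8)[4] + 3*v != 11))) and ((not (2*e <= 2*x - 4 or data[x] <= 6)) -> (((2*store(data, m, cnt - 8)[x + 1] + 2*store(data, m, cnt - 8)[x - 4] = -1 and store(data, m, cnt - 8)[m] > 3*m - 7) -> store(data, m, cnt - 8)[4] + 3*v != 11) and ((not (2*store(data, m, cnt - 8)[x + 1] + 2*store(data, m, cnt - 8)[x - 4] = -1 and store(data, m, cnt - 8)[m] > 3*m - 7)) -> store(data, m, cnt - 8)[4] + 3*v != 11)))


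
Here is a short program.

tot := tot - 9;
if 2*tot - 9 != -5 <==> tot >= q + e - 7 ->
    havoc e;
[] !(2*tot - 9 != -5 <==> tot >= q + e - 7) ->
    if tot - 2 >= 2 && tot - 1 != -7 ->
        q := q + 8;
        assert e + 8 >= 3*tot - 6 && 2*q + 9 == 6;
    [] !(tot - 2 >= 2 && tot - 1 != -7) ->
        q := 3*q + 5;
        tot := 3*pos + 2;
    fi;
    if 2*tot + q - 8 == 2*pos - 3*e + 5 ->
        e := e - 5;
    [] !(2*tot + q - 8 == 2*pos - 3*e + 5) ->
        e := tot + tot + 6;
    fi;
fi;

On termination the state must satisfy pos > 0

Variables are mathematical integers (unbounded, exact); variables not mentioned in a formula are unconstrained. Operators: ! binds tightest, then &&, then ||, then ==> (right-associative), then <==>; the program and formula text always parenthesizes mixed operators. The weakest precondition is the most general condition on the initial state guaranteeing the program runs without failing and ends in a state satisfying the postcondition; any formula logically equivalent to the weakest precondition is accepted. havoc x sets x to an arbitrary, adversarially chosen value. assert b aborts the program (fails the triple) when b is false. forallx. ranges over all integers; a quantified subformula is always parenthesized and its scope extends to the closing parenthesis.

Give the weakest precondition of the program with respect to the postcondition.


Working backward. After the program, pos > 0 must hold.
Then branch requires pos > 0; else branch requires ((tot >= 4 && tot != -6) ==> (e >= 3*tot - 14 && 2*q == -19 && (3*e + q + 2*tot == 2*pos + 5 ==> pos > 0) && ((!(3*e + q + 2*tot == 2*pos + 5)) ==> pos > 0))) && ((!(tot >= 4 && tot != -6)) ==> ((3*e + 4*pos + 3*q == 4 ==> pos > 0) && ((!(3*e + 4*pos + 3*q == 4)) ==> pos > 0))).
Before the if: ((2*tot != 4 <==> tot >= e + q - 7) ==> pos > 0) && ((!(2*tot != 4 <==> tot >= e + q - 7)) ==> (((tot >= 4 && tot != -6) ==> (e >= 3*tot - 14 && 2*q == -19 && (3*e + q + 2*tot == 2*pos + 5 ==> pos > 0) && ((!(3*e + q + 2*tot == 2*pos + 5)) ==> pos > 0))) && ((!(tot >= 4 && tot != -6)) ==> ((3*e + 4*pos + 3*q == 4 ==> pos > 0) && ((!(3*e + 4*pos + 3*q == 4)) ==> pos > 0)))))
Before tot := tot - 9: ((2*tot != 22 <==> tot >= e + q + 2) ==> pos > 0) && ((!(2*tot != 22 <==> tot >= e + q + 2)) ==> (((tot >= 13 && tot != 3) ==> (e >= 3*tot - 41 && 2*q == -19 && (3*e + q + 2*tot == 2*pos + 23 ==> pos > 0) && ((!(3*e + q + 2*tot == 2*pos + 23)) ==> pos > 0))) && ((!(tot >= 13 && tot != 3)) ==> ((3*e + 4*pos + 3*q == 4 ==> pos > 0) && ((!(3*e + 4*pos + 3*q == 4)) ==> pos > 0)))))
Answer: WP = ((2*tot != 22 <==> tot >= e + q + 2) ==> pos > 0) && ((!(2*tot != 22 <==> tot >= e + q + 2)) ==> (((tot >= 13 && tot != 3) ==> (e >= 3*tot - 41 && 2*q == -19 && (3*e + q + 2*tot == 2*pos + 23 ==> pos > 0) && ((!(3*e + q + 2*tot == 2*pos + 23)) ==> pos > 0))) && ((!(tot >= 13 && tot != 3)) ==> ((3*e + 4*pos + 3*q == 4 ==> pos > 0) && ((!(3*e + 4*pos + 3*q == 4)) ==> pos > 0)))))


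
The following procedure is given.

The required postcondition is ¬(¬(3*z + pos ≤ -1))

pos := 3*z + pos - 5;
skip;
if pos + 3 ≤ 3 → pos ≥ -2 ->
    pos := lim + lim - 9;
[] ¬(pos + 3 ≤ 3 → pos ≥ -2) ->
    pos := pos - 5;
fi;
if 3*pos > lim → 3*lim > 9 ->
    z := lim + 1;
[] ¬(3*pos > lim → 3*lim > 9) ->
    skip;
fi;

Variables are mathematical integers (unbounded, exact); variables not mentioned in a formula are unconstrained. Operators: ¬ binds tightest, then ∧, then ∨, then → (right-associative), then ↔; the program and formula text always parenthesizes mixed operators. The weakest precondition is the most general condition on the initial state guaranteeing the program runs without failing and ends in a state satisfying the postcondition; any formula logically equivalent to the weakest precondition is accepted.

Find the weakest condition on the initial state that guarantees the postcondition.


Working backward. After the program, the postcondition ¬(¬(3*z + pos ≤ -1)) must hold; in canonical form it is pos + 3*z ≤ -1.
Then branch requires 3*lim + pos ≤ -4; else branch requires pos + 3*z ≤ -1.
Before the if: ((3*pos > lim → 3*lim > 9) → 3*lim + pos ≤ -4) ∧ ((¬(3*pos > lim → 3*lim > 9)) → pos + 3*z ≤ -1)
Then branch requires ((5*lim > 27 → 3*lim > 9) → 5*lim ≤ 5) ∧ ((¬(5*lim > 27 → 3*lim > 9)) → 2*lim + 3*z ≤ 8); else branch requires ((3*pos > lim + 15 → 3*lim > 9) → 3*lim + pos ≤ 1) ∧ ((¬(3*pos > lim + 15 → 3*lim > 9)) → pos + 3*z ≤ 4).
Before the if: ((pos ≤ 0 → pos ≥ -2) → (((5*lim > 27 → 3*lim > 9) → 5*lim ≤ 5) ∧ ((¬(5*lim > 27 → 3*lim > 9)) → 2*lim + 3*z ≤ 8))) ∧ ((¬(pos ≤ 0 → pos ≥ -2)) → (((3*pos > lim + 15 → 3*lim > 9) → 3*lim + pos ≤ 1) ∧ ((¬(3*pos > lim + 15 → 3*lim > 9)) → pos + 3*z ≤ 4)))
Before skip: ((pos ≤ 0 → pos ≥ -2) → (((5*lim > 27 → 3*lim > 9) → 5*lim ≤ 5) ∧ ((¬(5*lim > 27 → 3*lim > 9)) → 2*lim + 3*z ≤ 8))) ∧ ((¬(pos ≤ 0 → pos ≥ -2)) → (((3*pos > lim + 15 → 3*lim > 9) → 3*lim + pos ≤ 1) ∧ ((¬(3*pos > lim + 15 → 3*lim > 9)) → pos + 3*z ≤ 4)))
Before pos := 3*z + pos - 5: ((pos + 3*z ≤ 5 → pos + 3*z ≥ 3) → (((5*lim > 27 → 3*lim > 9) → 5*lim ≤ 5) ∧ ((¬(5*lim > 27 → 3*lim > 9)) → 2*lim + 3*z ≤ 8))) ∧ ((¬(pos + 3*z ≤ 5 → pos + 3*z ≥ 3)) → (((3*pos + 9*z > lim + 30 → 3*lim > 9) → 3*lim + pos + 3*z ≤ 6) ∧ ((¬(3*pos + 9*z > lim + 30 → 3*lim > 9)) → pos + 6*z ≤ 9)))
Answer: WP = ((pos + 3*z ≤ 5 → pos + 3*z ≥ 3) → (((5*lim > 27 → 3*lim > 9) → 5*lim ≤ 5) ∧ ((¬(5*lim > 27 → 3*lim > 9)) → 2*lim + 3*z ≤ 8))) ∧ ((¬(pos + 3*z ≤ 5 → pos + 3*z ≥ 3)) → (((3*pos + 9*z > lim + 30 → 3*lim > 9) → 3*lim + pos + 3*z ≤ 6) ∧ ((¬(3*pos + 9*z > lim + 30 → 3*lim > 9)) → pos + 6*z ≤ 9)))


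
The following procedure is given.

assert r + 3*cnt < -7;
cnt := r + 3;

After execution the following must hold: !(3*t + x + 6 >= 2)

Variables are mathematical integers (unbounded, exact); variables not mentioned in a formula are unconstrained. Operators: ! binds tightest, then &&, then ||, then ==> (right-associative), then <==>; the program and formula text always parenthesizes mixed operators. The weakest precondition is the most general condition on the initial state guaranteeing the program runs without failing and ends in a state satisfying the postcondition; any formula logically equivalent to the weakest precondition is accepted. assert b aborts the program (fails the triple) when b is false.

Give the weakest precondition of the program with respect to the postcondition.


Working backward. After the program, the postcondition !(3*t + x + 6 >= 2) must hold; in canonical form it is !(3*t + x >= -4).
Before cnt := r + 3: !(3*t + x >= -4)
Before assert r + 3*cnt < -7: 3*cnt + r < -7 && (!(3*t + x >= -4))
Answer: WP = 3*cnt + r < -7 && (!(3*t + x >= -4))


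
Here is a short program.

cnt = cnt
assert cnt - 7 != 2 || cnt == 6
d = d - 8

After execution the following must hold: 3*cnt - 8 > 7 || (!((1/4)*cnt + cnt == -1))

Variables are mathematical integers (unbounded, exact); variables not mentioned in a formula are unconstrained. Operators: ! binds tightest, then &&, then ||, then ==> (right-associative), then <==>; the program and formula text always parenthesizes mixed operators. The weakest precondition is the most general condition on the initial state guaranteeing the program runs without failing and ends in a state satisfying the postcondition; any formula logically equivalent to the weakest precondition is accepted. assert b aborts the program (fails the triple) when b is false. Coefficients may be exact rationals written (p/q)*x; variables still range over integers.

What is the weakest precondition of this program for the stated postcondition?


Working backward. After the program, the postcondition 3*cnt - 8 > 7 || (!((1/4)*cnt + cnt == -1)) must hold; in canonical form it is 3*cnt > 15 || (!((5/4)*cnt == -1)).
Before d := d - 8: 3*cnt > 15 || (!((5/4)*cnt == -1))
Before assert cnt - 7 != 2 || cnt == 6: (cnt != 9 || cnt == 6) && (3*cnt > 15 || (!((5/4)*cnt == -1)))
Before cnt := cnt: (cnt != 9 || cnt == 6) && (3*cnt > 15 || (!((5/4)*cnt == -1)))
Answer: WP = (cnt != 9 || cnt == 6) && (3*cnt > 15 || (!((5/4)*cnt == -1)))


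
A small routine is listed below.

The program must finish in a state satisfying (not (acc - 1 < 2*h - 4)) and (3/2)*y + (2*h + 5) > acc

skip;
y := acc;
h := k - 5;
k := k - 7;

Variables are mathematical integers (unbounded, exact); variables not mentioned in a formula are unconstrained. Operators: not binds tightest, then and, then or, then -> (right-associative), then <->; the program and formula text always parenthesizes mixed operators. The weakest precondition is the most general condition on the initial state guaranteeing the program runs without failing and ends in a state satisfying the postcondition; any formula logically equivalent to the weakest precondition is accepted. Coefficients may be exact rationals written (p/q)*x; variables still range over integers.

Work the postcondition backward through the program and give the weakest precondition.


Working backward. After the program, the postcondition (not (acc - 1 < 2*h - 4)) and (3/2)*y + (2*h + 5) > acc must hold; in canonical form it is (not (acc < 2*h - 3)) and 2*h + (3/2)*y > acc - 5.
Before k := k - 7: (not (acc < 2*h - 3)) and 2*h + (3/2)*y > acc - 5
Before h := k - 5: (not (acc < 2*k - 13)) and 2*k + (3/2)*y > acc + 5
Before y := acc: (not (acc < 2*k - 13)) and (1/2)*acc + 2*k > 5
Before skip: (not (acc < 2*k - 13)) and (1/2)*acc + 2*k > 5
Answer: WP = (not (acc < 2*k - 13)) and (1/2)*acc + 2*k > 5


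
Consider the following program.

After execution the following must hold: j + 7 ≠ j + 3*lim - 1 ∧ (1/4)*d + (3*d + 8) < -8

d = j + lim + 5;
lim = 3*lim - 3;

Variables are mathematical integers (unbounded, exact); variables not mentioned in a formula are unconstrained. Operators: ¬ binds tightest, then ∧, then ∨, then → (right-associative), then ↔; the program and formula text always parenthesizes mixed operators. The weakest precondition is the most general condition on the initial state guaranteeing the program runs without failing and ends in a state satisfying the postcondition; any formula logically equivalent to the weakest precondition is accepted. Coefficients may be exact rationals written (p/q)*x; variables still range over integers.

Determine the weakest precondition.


Working backward. After the program, the postcondition j + 7 ≠ j + 3*lim - 1 ∧ (1/4)*d + (3*d + 8) < -8 must hold; in canonical form it is 3*lim ≠ 8 ∧ (13/4)*d < -16.
Before lim := 3*lim - 3: 9*lim ≠ 17 ∧ (13/4)*d < -16
Before d := j + lim + 5: 9*lim ≠ 17 ∧ (13/4)*j + (13/4)*lim < -129/4
Answer: WP = 9*lim ≠ 17 ∧ (13/4)*j + (13/4)*lim < -129/4


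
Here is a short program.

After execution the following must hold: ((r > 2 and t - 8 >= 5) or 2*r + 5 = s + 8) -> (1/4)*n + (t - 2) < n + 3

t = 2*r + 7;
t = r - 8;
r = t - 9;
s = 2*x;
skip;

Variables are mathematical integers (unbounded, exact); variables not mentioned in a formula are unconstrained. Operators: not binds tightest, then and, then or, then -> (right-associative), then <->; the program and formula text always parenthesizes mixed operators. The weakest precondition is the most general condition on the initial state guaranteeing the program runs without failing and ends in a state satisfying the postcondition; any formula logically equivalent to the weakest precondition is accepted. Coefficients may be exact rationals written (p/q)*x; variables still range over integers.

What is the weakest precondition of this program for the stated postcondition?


Working backward. After the program, the postcondition ((r > 2 and t - 8 >= 5) or 2*r + 5 = s + 8) -> (1/4)*n + (t - 2) < n + 3 must hold; in canonical form it is ((r > 2 and t >= 13) or 2*r = s + 3) -> t < (3/4)*n + 5.
Before skip: ((r > 2 and t >= 13) or 2*r = s + 3) -> t < (3/4)*n + 5
Before s := 2*x: ((r > 2 and t >= 13) or 2*r = 2*x + 3) -> t < (3/4)*n + 5
Before r := t - 9: ((t > 11 and t >= 13) or 2*t = 2*x + 21) -> t < (3/4)*n + 5
Before t := r - 8: ((r > 19 and r >= 21) or 2*r = 2*x + 37) -> r < (3/4)*n + 13
Before t := 2*r + 7: ((r > 19 and r >= 21) or 2*r = 2*x + 37) -> r < (3/4)*n + 13
Answer: WP = ((r > 19 and r >= 21) or 2*r = 2*x + 37) -> r < (3/4)*n + 13


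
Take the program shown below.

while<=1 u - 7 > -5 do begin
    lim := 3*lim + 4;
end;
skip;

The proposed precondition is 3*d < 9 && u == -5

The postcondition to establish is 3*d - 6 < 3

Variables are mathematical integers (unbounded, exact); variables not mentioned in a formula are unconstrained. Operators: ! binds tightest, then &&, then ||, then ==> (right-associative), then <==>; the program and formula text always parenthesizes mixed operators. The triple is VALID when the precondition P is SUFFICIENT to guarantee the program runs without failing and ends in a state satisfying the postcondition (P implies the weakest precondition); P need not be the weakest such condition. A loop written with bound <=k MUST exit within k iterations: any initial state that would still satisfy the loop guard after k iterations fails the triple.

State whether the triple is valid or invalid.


Working backward. After the program, the postcondition 3*d - 6 < 3 must hold; in canonical form it is 3*d < 9.
Before skip: 3*d < 9
Before the loop (bound <=1), unroll the exhaustion recursion (WP_0 = exit-now case; WP_j = one more guarded iteration, up to j = 1):
  WP_0: (!(u > 2)) && 3*d < 9
  WP_1: (u > 2 ==> ((!(u > 2)) && 3*d < 9)) && ((!(u > 2)) ==> 3*d < 9)
So before the loop: (u > 2 ==> ((!(u > 2)) && 3*d < 9)) && ((!(u > 2)) ==> 3*d < 9)
The weakest precondition is (u > 2 ==> ((!(u > 2)) && 3*d < 9)) && ((!(u > 2)) ==> 3*d < 9).
Check whether 3*d < 9 && u == -5 implies it.
Every state satisfying the precondition satisfies the weakest precondition: the implication holds.
Answer: valid


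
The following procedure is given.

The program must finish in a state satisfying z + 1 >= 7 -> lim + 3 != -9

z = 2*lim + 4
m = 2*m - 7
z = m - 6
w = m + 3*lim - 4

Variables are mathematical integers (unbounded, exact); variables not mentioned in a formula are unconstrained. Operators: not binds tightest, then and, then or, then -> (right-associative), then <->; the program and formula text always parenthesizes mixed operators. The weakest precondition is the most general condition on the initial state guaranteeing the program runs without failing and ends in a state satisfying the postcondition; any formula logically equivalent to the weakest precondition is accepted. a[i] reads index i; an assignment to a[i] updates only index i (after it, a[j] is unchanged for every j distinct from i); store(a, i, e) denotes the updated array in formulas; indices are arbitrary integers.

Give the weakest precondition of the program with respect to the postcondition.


Working backward. After the program, the postcondition z + 1 >= 7 -> lim + 3 != -9 must hold; in canonical form it is z >= 6 -> lim != -12.
Before w := m + 3*lim - 4: z >= 6 -> lim != -12
Before z := m - 6: m >= 12 -> lim != -12
Before m := 2*m - 7: 2*m >= 19 -> lim != -12
Before z := 2*lim + 4: 2*m >= 19 -> lim != -12
Answer: WP = 2*m >= 19 -> lim != -12


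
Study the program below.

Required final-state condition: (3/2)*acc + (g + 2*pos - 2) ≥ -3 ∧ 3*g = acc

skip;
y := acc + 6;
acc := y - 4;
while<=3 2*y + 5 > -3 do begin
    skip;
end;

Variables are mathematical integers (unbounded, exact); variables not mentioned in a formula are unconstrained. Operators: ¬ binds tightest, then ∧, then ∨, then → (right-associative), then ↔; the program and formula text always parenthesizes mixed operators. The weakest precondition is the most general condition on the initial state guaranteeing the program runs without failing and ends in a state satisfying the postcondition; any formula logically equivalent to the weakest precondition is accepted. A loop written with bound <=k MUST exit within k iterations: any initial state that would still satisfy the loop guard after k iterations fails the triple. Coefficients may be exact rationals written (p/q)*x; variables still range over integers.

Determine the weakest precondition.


Working backward. After the program, the postcondition (3/2)*acc + (g + 2*pos - 2) ≥ -3 ∧ 3*g = acc must hold; in canonical form it is (3/2)*acc + g + 2*pos ≥ -1 ∧ 3*g = acc.
Before the loop (bound <=3), unroll the exhaustion recursion (WP_0 = exit-now case; WP_j = one more guarded iteration, up to j = 3):
  WP_0: (¬(2*y > -8)) ∧ (3/2)*acc + g + 2*pos ≥ -1 ∧ 3*g = acc
  WP_1: (2*y > -8 → ((¬(2*y > -8)) ∧ (3/2)*acc + g + 2*pos ≥ -1 ∧ 3*g = acc)) ∧ ((¬(2*y > -8)) → ((3/2)*acc + g + 2*pos ≥ -1 ∧ 3*g = acc))
  WP_2: (2*y > -8 → ((2*y > -8 → ((¬(2*y > -8)) ∧ (3/2)*acc + g + 2*pos ≥ -1 ∧ 3*g = acc)) ∧ ((¬(2*y > -8)) → ((3/2)*acc + g + 2*pos ≥ -1 ∧ 3*g = acc)))) ∧ ((¬(2*y > -8)) → ((3/2)*acc + g + 2*pos ≥ -1 ∧ 3*g = acc))
  WP_3: (2*y > -8 → ((2*y > -8 → ((2*y > -8 → ((¬(2*y > -8)) ∧ (3/2)*acc + g + 2*pos ≥ -1 ∧ 3*g = acc)) ∧ ((¬(2*y > -8)) → ((3/2)*acc + g + 2*pos ≥ -1 ∧ 3*g = acc)))) ∧ ((¬(2*y > -8)) → ((3/2)*acc + g + 2*pos ≥ -1 ∧ 3*g = acc)))) ∧ ((¬(2*y > -8)) → ((3/2)*acc + g + 2*pos ≥ -1 ∧ 3*g = acc))
So before the loop: (2*y > -8 → ((2*y > -8 → ((2*y > -8 → ((¬(2*y > -8)) ∧ (3/2)*acc + g + 2*pos ≥ -1 ∧ 3*g = acc)) ∧ ((¬(2*y > -8)) → ((3/2)*acc + g + 2*pos ≥ -1 ∧ 3*g = acc)))) ∧ ((¬(2*y > -8)) → ((3/2)*acc + g + 2*pos ≥ -1 ∧ 3*g = acc)))) ∧ ((¬(2*y > -8)) → ((3/2)*acc + g + 2*pos ≥ -1 ∧ 3*g = acc))
Before acc := y - 4: (2*y > -8 → ((2*y > -8 → ((2*y > -8 → ((¬(2*y > -8)) ∧ g + 2*pos + (3/2)*y ≥ 5 ∧ 3*g = y - 4)) ∧ ((¬(2*y > -8)) → (g + 2*pos + (3/2)*y ≥ 5 ∧ 3*g = y - 4)))) ∧ ((¬(2*y > -8)) → (g + 2*pos + (3/2)*y ≥ 5 ∧ 3*g = y - 4)))) ∧ ((¬(2*y > -8)) → (g + 2*pos + (3/2)*y ≥ 5 ∧ 3*g = y - 4))
Before y := acc + 6: (2*acc > -20 → ((2*acc > -20 → ((2*acc > -20 → ((¬(2*acc > -20)) ∧ (3/2)*acc + g + 2*pos ≥ -4 ∧ 3*g = acc + 2)) ∧ ((¬(2*acc > -20)) → ((3/2)*acc + g + 2*pos ≥ -4 ∧ 3*g = acc + 2)))) ∧ ((¬(2*acc > -20)) → ((3/2)*acc + g + 2*pos ≥ -4 ∧ 3*g = acc + 2)))) ∧ ((¬(2*acc > -20)) → ((3/2)*acc + g + 2*pos ≥ -4 ∧ 3*g = acc + 2))
Before skip: (2*acc > -20 → ((2*acc > -20 → ((2*acc > -20 → ((¬(2*acc > -20)) ∧ (3/2)*acc + g + 2*pos ≥ -4 ∧ 3*g = acc + 2)) ∧ ((¬(2*acc > -20)) → ((3/2)*acc + g + 2*pos ≥ -4 ∧ 3*g = acc + 2)))) ∧ ((¬(2*acc > -20)) → ((3/2)*acc + g + 2*pos ≥ -4 ∧ 3*g = acc + 2)))) ∧ ((¬(2*acc > -20)) → ((3/2)*acc + g + 2*pos ≥ -4 ∧ 3*g = acc + 2))
Answer: WP = (2*acc > -20 → ((2*acc > -20 → ((2*acc > -20 → ((¬(2*acc > -20)) ∧ (3/2)*acc + g + 2*pos ≥ -4 ∧ 3*g = acc + 2)) ∧ ((¬(2*acc > -20)) → ((3/2)*acc + g + 2*pos ≥ -4 ∧ 3*g = acc + 2)))) ∧ ((¬(2*acc > -20)) → ((3/2)*acc + g + 2*pos ≥ -4 ∧ 3*g = acc + 2)))) ∧ ((¬(2*acc > -20)) → ((3/2)*acc + g + 2*pos ≥ -4 ∧ 3*g = acc + 2))
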